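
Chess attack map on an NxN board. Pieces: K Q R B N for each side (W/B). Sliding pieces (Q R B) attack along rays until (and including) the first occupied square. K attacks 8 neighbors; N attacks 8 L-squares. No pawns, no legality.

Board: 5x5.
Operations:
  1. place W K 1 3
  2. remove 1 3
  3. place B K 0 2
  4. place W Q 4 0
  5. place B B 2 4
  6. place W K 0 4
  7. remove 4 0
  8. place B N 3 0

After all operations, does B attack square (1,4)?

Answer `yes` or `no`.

Op 1: place WK@(1,3)
Op 2: remove (1,3)
Op 3: place BK@(0,2)
Op 4: place WQ@(4,0)
Op 5: place BB@(2,4)
Op 6: place WK@(0,4)
Op 7: remove (4,0)
Op 8: place BN@(3,0)
Per-piece attacks for B:
  BK@(0,2): attacks (0,3) (0,1) (1,2) (1,3) (1,1)
  BB@(2,4): attacks (3,3) (4,2) (1,3) (0,2) [ray(-1,-1) blocked at (0,2)]
  BN@(3,0): attacks (4,2) (2,2) (1,1)
B attacks (1,4): no

Answer: no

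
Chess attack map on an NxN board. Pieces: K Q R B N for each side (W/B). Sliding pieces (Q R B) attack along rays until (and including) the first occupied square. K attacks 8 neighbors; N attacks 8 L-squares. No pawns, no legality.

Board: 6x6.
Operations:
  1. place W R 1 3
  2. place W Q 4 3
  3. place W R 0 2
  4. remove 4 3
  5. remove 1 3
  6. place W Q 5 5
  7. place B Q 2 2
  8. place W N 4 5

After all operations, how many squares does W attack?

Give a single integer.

Answer: 16

Derivation:
Op 1: place WR@(1,3)
Op 2: place WQ@(4,3)
Op 3: place WR@(0,2)
Op 4: remove (4,3)
Op 5: remove (1,3)
Op 6: place WQ@(5,5)
Op 7: place BQ@(2,2)
Op 8: place WN@(4,5)
Per-piece attacks for W:
  WR@(0,2): attacks (0,3) (0,4) (0,5) (0,1) (0,0) (1,2) (2,2) [ray(1,0) blocked at (2,2)]
  WN@(4,5): attacks (5,3) (3,3) (2,4)
  WQ@(5,5): attacks (5,4) (5,3) (5,2) (5,1) (5,0) (4,5) (4,4) (3,3) (2,2) [ray(-1,0) blocked at (4,5); ray(-1,-1) blocked at (2,2)]
Union (16 distinct): (0,0) (0,1) (0,3) (0,4) (0,5) (1,2) (2,2) (2,4) (3,3) (4,4) (4,5) (5,0) (5,1) (5,2) (5,3) (5,4)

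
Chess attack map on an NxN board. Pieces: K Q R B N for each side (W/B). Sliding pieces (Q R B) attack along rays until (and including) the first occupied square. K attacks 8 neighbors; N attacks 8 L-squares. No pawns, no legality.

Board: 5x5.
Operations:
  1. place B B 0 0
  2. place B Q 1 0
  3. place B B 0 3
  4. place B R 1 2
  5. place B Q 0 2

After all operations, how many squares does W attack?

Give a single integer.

Answer: 0

Derivation:
Op 1: place BB@(0,0)
Op 2: place BQ@(1,0)
Op 3: place BB@(0,3)
Op 4: place BR@(1,2)
Op 5: place BQ@(0,2)
Per-piece attacks for W:
Union (0 distinct): (none)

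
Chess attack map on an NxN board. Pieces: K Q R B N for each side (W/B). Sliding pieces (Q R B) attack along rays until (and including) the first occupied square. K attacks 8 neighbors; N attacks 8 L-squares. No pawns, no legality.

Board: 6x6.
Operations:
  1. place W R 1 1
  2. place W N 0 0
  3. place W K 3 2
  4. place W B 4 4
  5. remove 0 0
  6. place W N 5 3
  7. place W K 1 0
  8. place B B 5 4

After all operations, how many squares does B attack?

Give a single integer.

Answer: 3

Derivation:
Op 1: place WR@(1,1)
Op 2: place WN@(0,0)
Op 3: place WK@(3,2)
Op 4: place WB@(4,4)
Op 5: remove (0,0)
Op 6: place WN@(5,3)
Op 7: place WK@(1,0)
Op 8: place BB@(5,4)
Per-piece attacks for B:
  BB@(5,4): attacks (4,5) (4,3) (3,2) [ray(-1,-1) blocked at (3,2)]
Union (3 distinct): (3,2) (4,3) (4,5)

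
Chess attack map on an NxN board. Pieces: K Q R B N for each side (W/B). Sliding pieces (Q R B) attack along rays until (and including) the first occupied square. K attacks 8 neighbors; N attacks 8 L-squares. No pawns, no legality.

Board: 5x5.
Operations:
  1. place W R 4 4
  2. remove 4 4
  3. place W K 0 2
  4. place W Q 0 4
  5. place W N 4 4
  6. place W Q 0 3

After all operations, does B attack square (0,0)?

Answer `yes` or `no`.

Answer: no

Derivation:
Op 1: place WR@(4,4)
Op 2: remove (4,4)
Op 3: place WK@(0,2)
Op 4: place WQ@(0,4)
Op 5: place WN@(4,4)
Op 6: place WQ@(0,3)
Per-piece attacks for B:
B attacks (0,0): no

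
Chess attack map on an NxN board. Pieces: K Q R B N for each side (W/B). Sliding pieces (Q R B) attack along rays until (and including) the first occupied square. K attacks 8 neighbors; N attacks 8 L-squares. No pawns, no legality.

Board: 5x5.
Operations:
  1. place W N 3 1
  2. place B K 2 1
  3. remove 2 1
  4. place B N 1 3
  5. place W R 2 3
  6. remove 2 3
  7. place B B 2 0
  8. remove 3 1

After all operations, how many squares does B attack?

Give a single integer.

Op 1: place WN@(3,1)
Op 2: place BK@(2,1)
Op 3: remove (2,1)
Op 4: place BN@(1,3)
Op 5: place WR@(2,3)
Op 6: remove (2,3)
Op 7: place BB@(2,0)
Op 8: remove (3,1)
Per-piece attacks for B:
  BN@(1,3): attacks (3,4) (2,1) (3,2) (0,1)
  BB@(2,0): attacks (3,1) (4,2) (1,1) (0,2)
Union (8 distinct): (0,1) (0,2) (1,1) (2,1) (3,1) (3,2) (3,4) (4,2)

Answer: 8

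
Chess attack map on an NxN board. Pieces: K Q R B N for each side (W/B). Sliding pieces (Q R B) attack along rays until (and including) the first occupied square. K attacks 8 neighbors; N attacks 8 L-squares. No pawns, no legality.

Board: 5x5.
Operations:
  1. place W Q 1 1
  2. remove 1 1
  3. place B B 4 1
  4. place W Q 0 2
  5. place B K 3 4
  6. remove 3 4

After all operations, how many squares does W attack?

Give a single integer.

Op 1: place WQ@(1,1)
Op 2: remove (1,1)
Op 3: place BB@(4,1)
Op 4: place WQ@(0,2)
Op 5: place BK@(3,4)
Op 6: remove (3,4)
Per-piece attacks for W:
  WQ@(0,2): attacks (0,3) (0,4) (0,1) (0,0) (1,2) (2,2) (3,2) (4,2) (1,3) (2,4) (1,1) (2,0)
Union (12 distinct): (0,0) (0,1) (0,3) (0,4) (1,1) (1,2) (1,3) (2,0) (2,2) (2,4) (3,2) (4,2)

Answer: 12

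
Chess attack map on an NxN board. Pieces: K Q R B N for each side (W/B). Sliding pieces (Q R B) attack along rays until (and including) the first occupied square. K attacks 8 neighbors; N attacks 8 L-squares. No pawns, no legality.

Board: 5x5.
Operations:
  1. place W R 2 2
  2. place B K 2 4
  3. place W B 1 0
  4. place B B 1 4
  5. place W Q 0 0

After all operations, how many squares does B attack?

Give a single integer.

Answer: 8

Derivation:
Op 1: place WR@(2,2)
Op 2: place BK@(2,4)
Op 3: place WB@(1,0)
Op 4: place BB@(1,4)
Op 5: place WQ@(0,0)
Per-piece attacks for B:
  BB@(1,4): attacks (2,3) (3,2) (4,1) (0,3)
  BK@(2,4): attacks (2,3) (3,4) (1,4) (3,3) (1,3)
Union (8 distinct): (0,3) (1,3) (1,4) (2,3) (3,2) (3,3) (3,4) (4,1)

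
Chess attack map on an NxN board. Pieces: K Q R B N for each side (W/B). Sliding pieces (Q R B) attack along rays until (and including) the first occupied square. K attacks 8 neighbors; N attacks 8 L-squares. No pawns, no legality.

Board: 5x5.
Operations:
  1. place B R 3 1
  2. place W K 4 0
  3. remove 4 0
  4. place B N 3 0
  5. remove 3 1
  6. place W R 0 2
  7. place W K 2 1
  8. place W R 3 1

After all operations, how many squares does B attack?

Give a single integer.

Op 1: place BR@(3,1)
Op 2: place WK@(4,0)
Op 3: remove (4,0)
Op 4: place BN@(3,0)
Op 5: remove (3,1)
Op 6: place WR@(0,2)
Op 7: place WK@(2,1)
Op 8: place WR@(3,1)
Per-piece attacks for B:
  BN@(3,0): attacks (4,2) (2,2) (1,1)
Union (3 distinct): (1,1) (2,2) (4,2)

Answer: 3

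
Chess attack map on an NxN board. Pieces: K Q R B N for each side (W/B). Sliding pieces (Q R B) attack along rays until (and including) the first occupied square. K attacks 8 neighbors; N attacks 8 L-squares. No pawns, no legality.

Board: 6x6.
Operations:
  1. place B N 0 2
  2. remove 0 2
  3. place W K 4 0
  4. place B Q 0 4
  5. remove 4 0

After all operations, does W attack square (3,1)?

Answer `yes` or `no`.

Op 1: place BN@(0,2)
Op 2: remove (0,2)
Op 3: place WK@(4,0)
Op 4: place BQ@(0,4)
Op 5: remove (4,0)
Per-piece attacks for W:
W attacks (3,1): no

Answer: no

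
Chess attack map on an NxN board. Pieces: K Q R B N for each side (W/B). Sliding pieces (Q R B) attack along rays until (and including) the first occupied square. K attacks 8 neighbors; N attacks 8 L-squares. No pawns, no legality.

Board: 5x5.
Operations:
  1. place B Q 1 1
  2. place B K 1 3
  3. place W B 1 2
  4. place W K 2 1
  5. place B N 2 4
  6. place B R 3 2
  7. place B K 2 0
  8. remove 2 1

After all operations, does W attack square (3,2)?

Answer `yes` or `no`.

Answer: no

Derivation:
Op 1: place BQ@(1,1)
Op 2: place BK@(1,3)
Op 3: place WB@(1,2)
Op 4: place WK@(2,1)
Op 5: place BN@(2,4)
Op 6: place BR@(3,2)
Op 7: place BK@(2,0)
Op 8: remove (2,1)
Per-piece attacks for W:
  WB@(1,2): attacks (2,3) (3,4) (2,1) (3,0) (0,3) (0,1)
W attacks (3,2): no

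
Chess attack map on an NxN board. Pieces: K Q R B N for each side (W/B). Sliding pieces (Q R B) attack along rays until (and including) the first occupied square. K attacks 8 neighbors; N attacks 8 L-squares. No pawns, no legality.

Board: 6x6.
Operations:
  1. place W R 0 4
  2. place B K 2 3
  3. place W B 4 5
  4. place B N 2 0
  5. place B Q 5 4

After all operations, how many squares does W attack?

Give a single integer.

Op 1: place WR@(0,4)
Op 2: place BK@(2,3)
Op 3: place WB@(4,5)
Op 4: place BN@(2,0)
Op 5: place BQ@(5,4)
Per-piece attacks for W:
  WR@(0,4): attacks (0,5) (0,3) (0,2) (0,1) (0,0) (1,4) (2,4) (3,4) (4,4) (5,4) [ray(1,0) blocked at (5,4)]
  WB@(4,5): attacks (5,4) (3,4) (2,3) [ray(1,-1) blocked at (5,4); ray(-1,-1) blocked at (2,3)]
Union (11 distinct): (0,0) (0,1) (0,2) (0,3) (0,5) (1,4) (2,3) (2,4) (3,4) (4,4) (5,4)

Answer: 11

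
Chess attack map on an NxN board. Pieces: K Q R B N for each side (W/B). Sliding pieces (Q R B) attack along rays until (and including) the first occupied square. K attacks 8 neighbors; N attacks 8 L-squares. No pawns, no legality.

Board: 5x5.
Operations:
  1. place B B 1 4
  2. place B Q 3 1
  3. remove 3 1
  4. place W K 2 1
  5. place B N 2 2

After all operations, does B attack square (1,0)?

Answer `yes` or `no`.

Op 1: place BB@(1,4)
Op 2: place BQ@(3,1)
Op 3: remove (3,1)
Op 4: place WK@(2,1)
Op 5: place BN@(2,2)
Per-piece attacks for B:
  BB@(1,4): attacks (2,3) (3,2) (4,1) (0,3)
  BN@(2,2): attacks (3,4) (4,3) (1,4) (0,3) (3,0) (4,1) (1,0) (0,1)
B attacks (1,0): yes

Answer: yes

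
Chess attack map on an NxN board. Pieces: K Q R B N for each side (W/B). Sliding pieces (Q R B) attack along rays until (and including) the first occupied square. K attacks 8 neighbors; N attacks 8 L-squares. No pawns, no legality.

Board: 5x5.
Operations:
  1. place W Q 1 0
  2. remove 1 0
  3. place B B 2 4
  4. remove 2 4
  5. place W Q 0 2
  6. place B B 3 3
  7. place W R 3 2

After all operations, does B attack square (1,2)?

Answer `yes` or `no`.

Answer: no

Derivation:
Op 1: place WQ@(1,0)
Op 2: remove (1,0)
Op 3: place BB@(2,4)
Op 4: remove (2,4)
Op 5: place WQ@(0,2)
Op 6: place BB@(3,3)
Op 7: place WR@(3,2)
Per-piece attacks for B:
  BB@(3,3): attacks (4,4) (4,2) (2,4) (2,2) (1,1) (0,0)
B attacks (1,2): no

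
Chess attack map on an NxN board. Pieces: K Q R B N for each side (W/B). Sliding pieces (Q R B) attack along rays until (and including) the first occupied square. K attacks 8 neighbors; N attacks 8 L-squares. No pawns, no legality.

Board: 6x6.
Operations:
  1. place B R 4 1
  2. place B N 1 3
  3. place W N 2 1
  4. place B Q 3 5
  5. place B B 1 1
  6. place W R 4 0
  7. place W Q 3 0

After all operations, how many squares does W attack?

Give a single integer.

Answer: 16

Derivation:
Op 1: place BR@(4,1)
Op 2: place BN@(1,3)
Op 3: place WN@(2,1)
Op 4: place BQ@(3,5)
Op 5: place BB@(1,1)
Op 6: place WR@(4,0)
Op 7: place WQ@(3,0)
Per-piece attacks for W:
  WN@(2,1): attacks (3,3) (4,2) (1,3) (0,2) (4,0) (0,0)
  WQ@(3,0): attacks (3,1) (3,2) (3,3) (3,4) (3,5) (4,0) (2,0) (1,0) (0,0) (4,1) (2,1) [ray(0,1) blocked at (3,5); ray(1,0) blocked at (4,0); ray(1,1) blocked at (4,1); ray(-1,1) blocked at (2,1)]
  WR@(4,0): attacks (4,1) (5,0) (3,0) [ray(0,1) blocked at (4,1); ray(-1,0) blocked at (3,0)]
Union (16 distinct): (0,0) (0,2) (1,0) (1,3) (2,0) (2,1) (3,0) (3,1) (3,2) (3,3) (3,4) (3,5) (4,0) (4,1) (4,2) (5,0)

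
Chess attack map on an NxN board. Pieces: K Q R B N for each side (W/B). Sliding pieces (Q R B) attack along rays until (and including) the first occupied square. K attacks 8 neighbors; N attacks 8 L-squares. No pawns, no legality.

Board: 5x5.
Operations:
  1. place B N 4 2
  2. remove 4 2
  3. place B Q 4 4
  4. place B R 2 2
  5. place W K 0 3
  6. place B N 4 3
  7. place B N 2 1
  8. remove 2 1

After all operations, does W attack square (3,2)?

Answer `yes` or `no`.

Answer: no

Derivation:
Op 1: place BN@(4,2)
Op 2: remove (4,2)
Op 3: place BQ@(4,4)
Op 4: place BR@(2,2)
Op 5: place WK@(0,3)
Op 6: place BN@(4,3)
Op 7: place BN@(2,1)
Op 8: remove (2,1)
Per-piece attacks for W:
  WK@(0,3): attacks (0,4) (0,2) (1,3) (1,4) (1,2)
W attacks (3,2): no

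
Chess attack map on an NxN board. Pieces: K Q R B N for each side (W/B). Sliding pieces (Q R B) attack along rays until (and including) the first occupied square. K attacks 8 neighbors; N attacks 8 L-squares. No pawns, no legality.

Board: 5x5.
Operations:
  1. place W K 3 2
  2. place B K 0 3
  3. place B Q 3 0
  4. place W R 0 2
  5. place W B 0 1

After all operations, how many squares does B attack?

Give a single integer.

Op 1: place WK@(3,2)
Op 2: place BK@(0,3)
Op 3: place BQ@(3,0)
Op 4: place WR@(0,2)
Op 5: place WB@(0,1)
Per-piece attacks for B:
  BK@(0,3): attacks (0,4) (0,2) (1,3) (1,4) (1,2)
  BQ@(3,0): attacks (3,1) (3,2) (4,0) (2,0) (1,0) (0,0) (4,1) (2,1) (1,2) (0,3) [ray(0,1) blocked at (3,2); ray(-1,1) blocked at (0,3)]
Union (14 distinct): (0,0) (0,2) (0,3) (0,4) (1,0) (1,2) (1,3) (1,4) (2,0) (2,1) (3,1) (3,2) (4,0) (4,1)

Answer: 14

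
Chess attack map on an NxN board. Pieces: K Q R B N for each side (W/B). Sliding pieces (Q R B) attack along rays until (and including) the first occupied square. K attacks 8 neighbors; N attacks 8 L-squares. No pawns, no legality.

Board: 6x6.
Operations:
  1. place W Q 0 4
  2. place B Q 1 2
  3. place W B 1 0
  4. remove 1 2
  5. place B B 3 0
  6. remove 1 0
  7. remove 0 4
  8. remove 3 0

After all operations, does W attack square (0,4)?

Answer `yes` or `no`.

Answer: no

Derivation:
Op 1: place WQ@(0,4)
Op 2: place BQ@(1,2)
Op 3: place WB@(1,0)
Op 4: remove (1,2)
Op 5: place BB@(3,0)
Op 6: remove (1,0)
Op 7: remove (0,4)
Op 8: remove (3,0)
Per-piece attacks for W:
W attacks (0,4): no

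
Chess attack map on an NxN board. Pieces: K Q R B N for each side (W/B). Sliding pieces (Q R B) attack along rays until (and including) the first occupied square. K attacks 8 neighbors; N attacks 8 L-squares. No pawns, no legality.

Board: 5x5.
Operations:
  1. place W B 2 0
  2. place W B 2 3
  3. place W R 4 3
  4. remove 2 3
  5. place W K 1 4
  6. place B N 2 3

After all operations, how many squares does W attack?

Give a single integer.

Answer: 13

Derivation:
Op 1: place WB@(2,0)
Op 2: place WB@(2,3)
Op 3: place WR@(4,3)
Op 4: remove (2,3)
Op 5: place WK@(1,4)
Op 6: place BN@(2,3)
Per-piece attacks for W:
  WK@(1,4): attacks (1,3) (2,4) (0,4) (2,3) (0,3)
  WB@(2,0): attacks (3,1) (4,2) (1,1) (0,2)
  WR@(4,3): attacks (4,4) (4,2) (4,1) (4,0) (3,3) (2,3) [ray(-1,0) blocked at (2,3)]
Union (13 distinct): (0,2) (0,3) (0,4) (1,1) (1,3) (2,3) (2,4) (3,1) (3,3) (4,0) (4,1) (4,2) (4,4)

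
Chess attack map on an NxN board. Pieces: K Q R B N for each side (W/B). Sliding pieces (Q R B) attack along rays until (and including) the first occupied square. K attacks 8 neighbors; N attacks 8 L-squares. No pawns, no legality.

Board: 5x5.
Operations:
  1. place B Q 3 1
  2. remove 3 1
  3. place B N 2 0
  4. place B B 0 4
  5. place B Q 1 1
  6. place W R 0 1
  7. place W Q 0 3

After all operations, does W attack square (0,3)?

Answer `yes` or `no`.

Op 1: place BQ@(3,1)
Op 2: remove (3,1)
Op 3: place BN@(2,0)
Op 4: place BB@(0,4)
Op 5: place BQ@(1,1)
Op 6: place WR@(0,1)
Op 7: place WQ@(0,3)
Per-piece attacks for W:
  WR@(0,1): attacks (0,2) (0,3) (0,0) (1,1) [ray(0,1) blocked at (0,3); ray(1,0) blocked at (1,1)]
  WQ@(0,3): attacks (0,4) (0,2) (0,1) (1,3) (2,3) (3,3) (4,3) (1,4) (1,2) (2,1) (3,0) [ray(0,1) blocked at (0,4); ray(0,-1) blocked at (0,1)]
W attacks (0,3): yes

Answer: yes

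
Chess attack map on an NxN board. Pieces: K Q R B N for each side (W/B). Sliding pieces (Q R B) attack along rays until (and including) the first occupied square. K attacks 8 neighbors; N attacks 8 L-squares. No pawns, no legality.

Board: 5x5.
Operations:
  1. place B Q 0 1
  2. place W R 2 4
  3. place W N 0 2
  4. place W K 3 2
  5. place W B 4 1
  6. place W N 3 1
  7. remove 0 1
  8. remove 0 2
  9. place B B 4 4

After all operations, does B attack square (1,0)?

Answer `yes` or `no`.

Op 1: place BQ@(0,1)
Op 2: place WR@(2,4)
Op 3: place WN@(0,2)
Op 4: place WK@(3,2)
Op 5: place WB@(4,1)
Op 6: place WN@(3,1)
Op 7: remove (0,1)
Op 8: remove (0,2)
Op 9: place BB@(4,4)
Per-piece attacks for B:
  BB@(4,4): attacks (3,3) (2,2) (1,1) (0,0)
B attacks (1,0): no

Answer: no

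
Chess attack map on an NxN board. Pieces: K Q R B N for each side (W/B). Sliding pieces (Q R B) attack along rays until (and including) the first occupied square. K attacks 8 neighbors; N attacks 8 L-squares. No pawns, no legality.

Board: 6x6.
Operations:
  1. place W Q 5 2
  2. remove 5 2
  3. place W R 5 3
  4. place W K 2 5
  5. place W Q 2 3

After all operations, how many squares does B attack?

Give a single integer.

Op 1: place WQ@(5,2)
Op 2: remove (5,2)
Op 3: place WR@(5,3)
Op 4: place WK@(2,5)
Op 5: place WQ@(2,3)
Per-piece attacks for B:
Union (0 distinct): (none)

Answer: 0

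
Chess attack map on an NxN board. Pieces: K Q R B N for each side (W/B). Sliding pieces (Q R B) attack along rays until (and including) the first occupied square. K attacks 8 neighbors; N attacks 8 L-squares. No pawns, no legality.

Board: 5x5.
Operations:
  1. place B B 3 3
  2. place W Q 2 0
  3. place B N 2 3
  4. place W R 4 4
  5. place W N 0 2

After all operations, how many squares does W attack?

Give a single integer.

Op 1: place BB@(3,3)
Op 2: place WQ@(2,0)
Op 3: place BN@(2,3)
Op 4: place WR@(4,4)
Op 5: place WN@(0,2)
Per-piece attacks for W:
  WN@(0,2): attacks (1,4) (2,3) (1,0) (2,1)
  WQ@(2,0): attacks (2,1) (2,2) (2,3) (3,0) (4,0) (1,0) (0,0) (3,1) (4,2) (1,1) (0,2) [ray(0,1) blocked at (2,3); ray(-1,1) blocked at (0,2)]
  WR@(4,4): attacks (4,3) (4,2) (4,1) (4,0) (3,4) (2,4) (1,4) (0,4)
Union (17 distinct): (0,0) (0,2) (0,4) (1,0) (1,1) (1,4) (2,1) (2,2) (2,3) (2,4) (3,0) (3,1) (3,4) (4,0) (4,1) (4,2) (4,3)

Answer: 17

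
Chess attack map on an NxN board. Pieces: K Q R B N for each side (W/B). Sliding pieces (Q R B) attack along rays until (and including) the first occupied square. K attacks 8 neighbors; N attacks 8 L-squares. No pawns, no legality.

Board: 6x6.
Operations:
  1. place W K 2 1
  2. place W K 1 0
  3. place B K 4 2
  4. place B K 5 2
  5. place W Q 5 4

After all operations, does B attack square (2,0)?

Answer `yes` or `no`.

Op 1: place WK@(2,1)
Op 2: place WK@(1,0)
Op 3: place BK@(4,2)
Op 4: place BK@(5,2)
Op 5: place WQ@(5,4)
Per-piece attacks for B:
  BK@(4,2): attacks (4,3) (4,1) (5,2) (3,2) (5,3) (5,1) (3,3) (3,1)
  BK@(5,2): attacks (5,3) (5,1) (4,2) (4,3) (4,1)
B attacks (2,0): no

Answer: no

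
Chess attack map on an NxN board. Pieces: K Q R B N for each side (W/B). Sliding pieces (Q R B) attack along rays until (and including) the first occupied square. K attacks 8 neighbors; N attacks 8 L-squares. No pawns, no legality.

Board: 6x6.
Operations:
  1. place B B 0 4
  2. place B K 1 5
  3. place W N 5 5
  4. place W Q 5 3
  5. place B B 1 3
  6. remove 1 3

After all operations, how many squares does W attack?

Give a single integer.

Answer: 16

Derivation:
Op 1: place BB@(0,4)
Op 2: place BK@(1,5)
Op 3: place WN@(5,5)
Op 4: place WQ@(5,3)
Op 5: place BB@(1,3)
Op 6: remove (1,3)
Per-piece attacks for W:
  WQ@(5,3): attacks (5,4) (5,5) (5,2) (5,1) (5,0) (4,3) (3,3) (2,3) (1,3) (0,3) (4,4) (3,5) (4,2) (3,1) (2,0) [ray(0,1) blocked at (5,5)]
  WN@(5,5): attacks (4,3) (3,4)
Union (16 distinct): (0,3) (1,3) (2,0) (2,3) (3,1) (3,3) (3,4) (3,5) (4,2) (4,3) (4,4) (5,0) (5,1) (5,2) (5,4) (5,5)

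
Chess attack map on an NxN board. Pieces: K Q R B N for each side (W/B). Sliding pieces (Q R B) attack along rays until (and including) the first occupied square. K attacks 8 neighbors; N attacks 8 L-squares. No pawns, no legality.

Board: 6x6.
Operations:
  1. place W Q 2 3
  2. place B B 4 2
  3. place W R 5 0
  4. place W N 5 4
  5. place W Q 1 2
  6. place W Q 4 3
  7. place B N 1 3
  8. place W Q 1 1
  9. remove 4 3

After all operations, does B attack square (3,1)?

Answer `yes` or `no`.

Answer: yes

Derivation:
Op 1: place WQ@(2,3)
Op 2: place BB@(4,2)
Op 3: place WR@(5,0)
Op 4: place WN@(5,4)
Op 5: place WQ@(1,2)
Op 6: place WQ@(4,3)
Op 7: place BN@(1,3)
Op 8: place WQ@(1,1)
Op 9: remove (4,3)
Per-piece attacks for B:
  BN@(1,3): attacks (2,5) (3,4) (0,5) (2,1) (3,2) (0,1)
  BB@(4,2): attacks (5,3) (5,1) (3,3) (2,4) (1,5) (3,1) (2,0)
B attacks (3,1): yes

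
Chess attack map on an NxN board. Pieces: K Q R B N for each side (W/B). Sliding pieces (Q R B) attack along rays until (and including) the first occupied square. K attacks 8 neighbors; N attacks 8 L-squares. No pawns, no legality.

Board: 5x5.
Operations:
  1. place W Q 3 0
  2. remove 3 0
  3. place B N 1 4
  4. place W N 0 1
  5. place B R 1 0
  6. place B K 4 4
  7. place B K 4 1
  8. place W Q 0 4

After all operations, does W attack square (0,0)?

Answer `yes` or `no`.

Answer: no

Derivation:
Op 1: place WQ@(3,0)
Op 2: remove (3,0)
Op 3: place BN@(1,4)
Op 4: place WN@(0,1)
Op 5: place BR@(1,0)
Op 6: place BK@(4,4)
Op 7: place BK@(4,1)
Op 8: place WQ@(0,4)
Per-piece attacks for W:
  WN@(0,1): attacks (1,3) (2,2) (2,0)
  WQ@(0,4): attacks (0,3) (0,2) (0,1) (1,4) (1,3) (2,2) (3,1) (4,0) [ray(0,-1) blocked at (0,1); ray(1,0) blocked at (1,4)]
W attacks (0,0): no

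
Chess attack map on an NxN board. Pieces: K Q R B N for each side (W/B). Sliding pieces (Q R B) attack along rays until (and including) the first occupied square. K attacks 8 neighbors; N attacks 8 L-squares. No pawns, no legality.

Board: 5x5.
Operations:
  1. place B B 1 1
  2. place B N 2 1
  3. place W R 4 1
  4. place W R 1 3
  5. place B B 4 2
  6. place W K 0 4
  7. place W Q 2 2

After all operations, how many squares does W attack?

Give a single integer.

Answer: 16

Derivation:
Op 1: place BB@(1,1)
Op 2: place BN@(2,1)
Op 3: place WR@(4,1)
Op 4: place WR@(1,3)
Op 5: place BB@(4,2)
Op 6: place WK@(0,4)
Op 7: place WQ@(2,2)
Per-piece attacks for W:
  WK@(0,4): attacks (0,3) (1,4) (1,3)
  WR@(1,3): attacks (1,4) (1,2) (1,1) (2,3) (3,3) (4,3) (0,3) [ray(0,-1) blocked at (1,1)]
  WQ@(2,2): attacks (2,3) (2,4) (2,1) (3,2) (4,2) (1,2) (0,2) (3,3) (4,4) (3,1) (4,0) (1,3) (1,1) [ray(0,-1) blocked at (2,1); ray(1,0) blocked at (4,2); ray(-1,1) blocked at (1,3); ray(-1,-1) blocked at (1,1)]
  WR@(4,1): attacks (4,2) (4,0) (3,1) (2,1) [ray(0,1) blocked at (4,2); ray(-1,0) blocked at (2,1)]
Union (16 distinct): (0,2) (0,3) (1,1) (1,2) (1,3) (1,4) (2,1) (2,3) (2,4) (3,1) (3,2) (3,3) (4,0) (4,2) (4,3) (4,4)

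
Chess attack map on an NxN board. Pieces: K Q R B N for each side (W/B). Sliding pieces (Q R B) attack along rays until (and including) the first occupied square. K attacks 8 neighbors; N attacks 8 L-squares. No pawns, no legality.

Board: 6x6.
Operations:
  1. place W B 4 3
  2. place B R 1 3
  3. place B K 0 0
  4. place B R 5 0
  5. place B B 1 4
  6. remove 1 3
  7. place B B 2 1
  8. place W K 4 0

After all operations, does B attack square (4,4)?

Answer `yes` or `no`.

Answer: no

Derivation:
Op 1: place WB@(4,3)
Op 2: place BR@(1,3)
Op 3: place BK@(0,0)
Op 4: place BR@(5,0)
Op 5: place BB@(1,4)
Op 6: remove (1,3)
Op 7: place BB@(2,1)
Op 8: place WK@(4,0)
Per-piece attacks for B:
  BK@(0,0): attacks (0,1) (1,0) (1,1)
  BB@(1,4): attacks (2,5) (2,3) (3,2) (4,1) (5,0) (0,5) (0,3) [ray(1,-1) blocked at (5,0)]
  BB@(2,1): attacks (3,2) (4,3) (3,0) (1,2) (0,3) (1,0) [ray(1,1) blocked at (4,3)]
  BR@(5,0): attacks (5,1) (5,2) (5,3) (5,4) (5,5) (4,0) [ray(-1,0) blocked at (4,0)]
B attacks (4,4): no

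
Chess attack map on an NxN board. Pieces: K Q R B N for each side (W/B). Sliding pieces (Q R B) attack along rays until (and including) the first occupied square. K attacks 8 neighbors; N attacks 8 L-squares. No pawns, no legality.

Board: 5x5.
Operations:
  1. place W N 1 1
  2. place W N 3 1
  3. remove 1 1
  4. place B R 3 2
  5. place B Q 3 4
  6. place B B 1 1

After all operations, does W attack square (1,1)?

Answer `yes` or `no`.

Op 1: place WN@(1,1)
Op 2: place WN@(3,1)
Op 3: remove (1,1)
Op 4: place BR@(3,2)
Op 5: place BQ@(3,4)
Op 6: place BB@(1,1)
Per-piece attacks for W:
  WN@(3,1): attacks (4,3) (2,3) (1,2) (1,0)
W attacks (1,1): no

Answer: no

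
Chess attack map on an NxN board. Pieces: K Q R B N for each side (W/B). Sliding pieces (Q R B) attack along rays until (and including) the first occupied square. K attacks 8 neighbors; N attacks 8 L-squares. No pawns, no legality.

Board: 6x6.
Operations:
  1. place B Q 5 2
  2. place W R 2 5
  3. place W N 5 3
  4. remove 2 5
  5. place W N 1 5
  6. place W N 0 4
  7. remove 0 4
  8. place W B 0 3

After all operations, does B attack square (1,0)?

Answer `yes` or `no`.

Answer: no

Derivation:
Op 1: place BQ@(5,2)
Op 2: place WR@(2,5)
Op 3: place WN@(5,3)
Op 4: remove (2,5)
Op 5: place WN@(1,5)
Op 6: place WN@(0,4)
Op 7: remove (0,4)
Op 8: place WB@(0,3)
Per-piece attacks for B:
  BQ@(5,2): attacks (5,3) (5,1) (5,0) (4,2) (3,2) (2,2) (1,2) (0,2) (4,3) (3,4) (2,5) (4,1) (3,0) [ray(0,1) blocked at (5,3)]
B attacks (1,0): no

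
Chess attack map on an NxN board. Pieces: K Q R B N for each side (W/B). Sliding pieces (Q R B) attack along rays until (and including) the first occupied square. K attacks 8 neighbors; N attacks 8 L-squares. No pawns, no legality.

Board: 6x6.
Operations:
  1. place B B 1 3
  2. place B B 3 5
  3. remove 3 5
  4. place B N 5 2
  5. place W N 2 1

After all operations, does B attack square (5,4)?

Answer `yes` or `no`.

Answer: no

Derivation:
Op 1: place BB@(1,3)
Op 2: place BB@(3,5)
Op 3: remove (3,5)
Op 4: place BN@(5,2)
Op 5: place WN@(2,1)
Per-piece attacks for B:
  BB@(1,3): attacks (2,4) (3,5) (2,2) (3,1) (4,0) (0,4) (0,2)
  BN@(5,2): attacks (4,4) (3,3) (4,0) (3,1)
B attacks (5,4): no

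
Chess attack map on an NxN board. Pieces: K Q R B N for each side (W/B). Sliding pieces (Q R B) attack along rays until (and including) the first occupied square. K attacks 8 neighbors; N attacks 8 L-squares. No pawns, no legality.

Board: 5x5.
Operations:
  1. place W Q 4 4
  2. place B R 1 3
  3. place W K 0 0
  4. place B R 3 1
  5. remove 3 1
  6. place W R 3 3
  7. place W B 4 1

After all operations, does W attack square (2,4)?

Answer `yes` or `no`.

Op 1: place WQ@(4,4)
Op 2: place BR@(1,3)
Op 3: place WK@(0,0)
Op 4: place BR@(3,1)
Op 5: remove (3,1)
Op 6: place WR@(3,3)
Op 7: place WB@(4,1)
Per-piece attacks for W:
  WK@(0,0): attacks (0,1) (1,0) (1,1)
  WR@(3,3): attacks (3,4) (3,2) (3,1) (3,0) (4,3) (2,3) (1,3) [ray(-1,0) blocked at (1,3)]
  WB@(4,1): attacks (3,2) (2,3) (1,4) (3,0)
  WQ@(4,4): attacks (4,3) (4,2) (4,1) (3,4) (2,4) (1,4) (0,4) (3,3) [ray(0,-1) blocked at (4,1); ray(-1,-1) blocked at (3,3)]
W attacks (2,4): yes

Answer: yes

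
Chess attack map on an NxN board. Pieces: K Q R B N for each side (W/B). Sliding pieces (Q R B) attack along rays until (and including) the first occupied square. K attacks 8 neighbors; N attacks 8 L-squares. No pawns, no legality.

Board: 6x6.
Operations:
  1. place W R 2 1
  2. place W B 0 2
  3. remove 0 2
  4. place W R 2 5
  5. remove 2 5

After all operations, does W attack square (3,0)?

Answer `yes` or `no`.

Op 1: place WR@(2,1)
Op 2: place WB@(0,2)
Op 3: remove (0,2)
Op 4: place WR@(2,5)
Op 5: remove (2,5)
Per-piece attacks for W:
  WR@(2,1): attacks (2,2) (2,3) (2,4) (2,5) (2,0) (3,1) (4,1) (5,1) (1,1) (0,1)
W attacks (3,0): no

Answer: no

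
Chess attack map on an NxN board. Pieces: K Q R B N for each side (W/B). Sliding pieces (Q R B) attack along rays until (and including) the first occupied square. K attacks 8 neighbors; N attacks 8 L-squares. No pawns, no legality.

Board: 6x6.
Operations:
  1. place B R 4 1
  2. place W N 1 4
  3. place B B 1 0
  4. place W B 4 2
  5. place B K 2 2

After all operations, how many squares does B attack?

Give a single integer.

Answer: 14

Derivation:
Op 1: place BR@(4,1)
Op 2: place WN@(1,4)
Op 3: place BB@(1,0)
Op 4: place WB@(4,2)
Op 5: place BK@(2,2)
Per-piece attacks for B:
  BB@(1,0): attacks (2,1) (3,2) (4,3) (5,4) (0,1)
  BK@(2,2): attacks (2,3) (2,1) (3,2) (1,2) (3,3) (3,1) (1,3) (1,1)
  BR@(4,1): attacks (4,2) (4,0) (5,1) (3,1) (2,1) (1,1) (0,1) [ray(0,1) blocked at (4,2)]
Union (14 distinct): (0,1) (1,1) (1,2) (1,3) (2,1) (2,3) (3,1) (3,2) (3,3) (4,0) (4,2) (4,3) (5,1) (5,4)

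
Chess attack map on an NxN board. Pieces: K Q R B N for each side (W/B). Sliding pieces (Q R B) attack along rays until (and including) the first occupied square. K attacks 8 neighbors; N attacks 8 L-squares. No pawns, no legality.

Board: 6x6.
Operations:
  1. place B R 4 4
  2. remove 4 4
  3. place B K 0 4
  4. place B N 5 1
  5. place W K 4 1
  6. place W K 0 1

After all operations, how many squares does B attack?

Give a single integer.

Answer: 8

Derivation:
Op 1: place BR@(4,4)
Op 2: remove (4,4)
Op 3: place BK@(0,4)
Op 4: place BN@(5,1)
Op 5: place WK@(4,1)
Op 6: place WK@(0,1)
Per-piece attacks for B:
  BK@(0,4): attacks (0,5) (0,3) (1,4) (1,5) (1,3)
  BN@(5,1): attacks (4,3) (3,2) (3,0)
Union (8 distinct): (0,3) (0,5) (1,3) (1,4) (1,5) (3,0) (3,2) (4,3)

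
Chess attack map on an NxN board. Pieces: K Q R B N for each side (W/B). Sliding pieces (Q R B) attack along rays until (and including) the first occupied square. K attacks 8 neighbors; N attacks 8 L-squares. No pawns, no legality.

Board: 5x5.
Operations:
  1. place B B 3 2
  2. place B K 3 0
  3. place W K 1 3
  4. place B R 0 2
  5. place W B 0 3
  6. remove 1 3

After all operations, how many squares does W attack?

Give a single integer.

Answer: 4

Derivation:
Op 1: place BB@(3,2)
Op 2: place BK@(3,0)
Op 3: place WK@(1,3)
Op 4: place BR@(0,2)
Op 5: place WB@(0,3)
Op 6: remove (1,3)
Per-piece attacks for W:
  WB@(0,3): attacks (1,4) (1,2) (2,1) (3,0) [ray(1,-1) blocked at (3,0)]
Union (4 distinct): (1,2) (1,4) (2,1) (3,0)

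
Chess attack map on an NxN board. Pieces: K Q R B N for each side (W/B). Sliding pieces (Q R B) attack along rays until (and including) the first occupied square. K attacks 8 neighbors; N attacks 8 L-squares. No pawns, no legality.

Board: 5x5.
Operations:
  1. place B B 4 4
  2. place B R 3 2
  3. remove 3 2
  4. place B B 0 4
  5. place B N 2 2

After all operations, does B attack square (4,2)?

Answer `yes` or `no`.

Op 1: place BB@(4,4)
Op 2: place BR@(3,2)
Op 3: remove (3,2)
Op 4: place BB@(0,4)
Op 5: place BN@(2,2)
Per-piece attacks for B:
  BB@(0,4): attacks (1,3) (2,2) [ray(1,-1) blocked at (2,2)]
  BN@(2,2): attacks (3,4) (4,3) (1,4) (0,3) (3,0) (4,1) (1,0) (0,1)
  BB@(4,4): attacks (3,3) (2,2) [ray(-1,-1) blocked at (2,2)]
B attacks (4,2): no

Answer: no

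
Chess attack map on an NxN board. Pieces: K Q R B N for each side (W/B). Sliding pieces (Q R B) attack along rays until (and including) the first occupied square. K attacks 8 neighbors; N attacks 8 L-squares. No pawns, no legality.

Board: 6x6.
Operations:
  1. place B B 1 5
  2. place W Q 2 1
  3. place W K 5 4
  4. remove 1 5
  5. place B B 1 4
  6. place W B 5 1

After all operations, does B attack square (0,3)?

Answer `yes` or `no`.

Answer: yes

Derivation:
Op 1: place BB@(1,5)
Op 2: place WQ@(2,1)
Op 3: place WK@(5,4)
Op 4: remove (1,5)
Op 5: place BB@(1,4)
Op 6: place WB@(5,1)
Per-piece attacks for B:
  BB@(1,4): attacks (2,5) (2,3) (3,2) (4,1) (5,0) (0,5) (0,3)
B attacks (0,3): yes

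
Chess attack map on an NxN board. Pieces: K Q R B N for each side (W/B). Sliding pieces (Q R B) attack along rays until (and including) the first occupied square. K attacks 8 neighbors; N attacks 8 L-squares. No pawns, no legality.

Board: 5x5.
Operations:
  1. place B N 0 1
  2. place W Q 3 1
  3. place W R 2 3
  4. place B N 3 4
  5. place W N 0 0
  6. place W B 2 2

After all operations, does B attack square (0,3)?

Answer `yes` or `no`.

Answer: no

Derivation:
Op 1: place BN@(0,1)
Op 2: place WQ@(3,1)
Op 3: place WR@(2,3)
Op 4: place BN@(3,4)
Op 5: place WN@(0,0)
Op 6: place WB@(2,2)
Per-piece attacks for B:
  BN@(0,1): attacks (1,3) (2,2) (2,0)
  BN@(3,4): attacks (4,2) (2,2) (1,3)
B attacks (0,3): no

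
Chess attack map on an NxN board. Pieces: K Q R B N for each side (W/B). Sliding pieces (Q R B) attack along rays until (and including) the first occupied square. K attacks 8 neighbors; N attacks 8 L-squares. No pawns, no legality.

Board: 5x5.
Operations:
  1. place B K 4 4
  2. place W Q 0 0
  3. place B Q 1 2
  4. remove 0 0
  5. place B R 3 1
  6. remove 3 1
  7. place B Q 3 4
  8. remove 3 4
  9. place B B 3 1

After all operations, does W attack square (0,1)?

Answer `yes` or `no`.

Op 1: place BK@(4,4)
Op 2: place WQ@(0,0)
Op 3: place BQ@(1,2)
Op 4: remove (0,0)
Op 5: place BR@(3,1)
Op 6: remove (3,1)
Op 7: place BQ@(3,4)
Op 8: remove (3,4)
Op 9: place BB@(3,1)
Per-piece attacks for W:
W attacks (0,1): no

Answer: no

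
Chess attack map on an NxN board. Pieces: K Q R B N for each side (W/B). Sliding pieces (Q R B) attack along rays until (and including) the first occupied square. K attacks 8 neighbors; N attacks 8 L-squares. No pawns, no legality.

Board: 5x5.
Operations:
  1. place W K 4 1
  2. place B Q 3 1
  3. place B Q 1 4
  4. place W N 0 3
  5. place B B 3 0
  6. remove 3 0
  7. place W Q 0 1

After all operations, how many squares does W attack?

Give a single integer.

Op 1: place WK@(4,1)
Op 2: place BQ@(3,1)
Op 3: place BQ@(1,4)
Op 4: place WN@(0,3)
Op 5: place BB@(3,0)
Op 6: remove (3,0)
Op 7: place WQ@(0,1)
Per-piece attacks for W:
  WQ@(0,1): attacks (0,2) (0,3) (0,0) (1,1) (2,1) (3,1) (1,2) (2,3) (3,4) (1,0) [ray(0,1) blocked at (0,3); ray(1,0) blocked at (3,1)]
  WN@(0,3): attacks (2,4) (1,1) (2,2)
  WK@(4,1): attacks (4,2) (4,0) (3,1) (3,2) (3,0)
Union (16 distinct): (0,0) (0,2) (0,3) (1,0) (1,1) (1,2) (2,1) (2,2) (2,3) (2,4) (3,0) (3,1) (3,2) (3,4) (4,0) (4,2)

Answer: 16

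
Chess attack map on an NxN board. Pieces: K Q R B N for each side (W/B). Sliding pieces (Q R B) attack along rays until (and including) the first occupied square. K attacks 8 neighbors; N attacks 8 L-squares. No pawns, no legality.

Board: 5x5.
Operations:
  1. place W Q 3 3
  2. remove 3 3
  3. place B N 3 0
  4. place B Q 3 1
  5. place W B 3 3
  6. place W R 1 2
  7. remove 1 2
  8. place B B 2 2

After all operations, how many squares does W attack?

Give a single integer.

Answer: 4

Derivation:
Op 1: place WQ@(3,3)
Op 2: remove (3,3)
Op 3: place BN@(3,0)
Op 4: place BQ@(3,1)
Op 5: place WB@(3,3)
Op 6: place WR@(1,2)
Op 7: remove (1,2)
Op 8: place BB@(2,2)
Per-piece attacks for W:
  WB@(3,3): attacks (4,4) (4,2) (2,4) (2,2) [ray(-1,-1) blocked at (2,2)]
Union (4 distinct): (2,2) (2,4) (4,2) (4,4)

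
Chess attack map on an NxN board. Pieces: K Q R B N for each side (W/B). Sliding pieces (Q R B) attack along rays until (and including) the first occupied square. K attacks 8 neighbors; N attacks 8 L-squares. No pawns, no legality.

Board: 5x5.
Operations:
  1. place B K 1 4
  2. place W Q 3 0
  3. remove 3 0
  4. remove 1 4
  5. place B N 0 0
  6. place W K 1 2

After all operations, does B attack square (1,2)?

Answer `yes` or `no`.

Answer: yes

Derivation:
Op 1: place BK@(1,4)
Op 2: place WQ@(3,0)
Op 3: remove (3,0)
Op 4: remove (1,4)
Op 5: place BN@(0,0)
Op 6: place WK@(1,2)
Per-piece attacks for B:
  BN@(0,0): attacks (1,2) (2,1)
B attacks (1,2): yes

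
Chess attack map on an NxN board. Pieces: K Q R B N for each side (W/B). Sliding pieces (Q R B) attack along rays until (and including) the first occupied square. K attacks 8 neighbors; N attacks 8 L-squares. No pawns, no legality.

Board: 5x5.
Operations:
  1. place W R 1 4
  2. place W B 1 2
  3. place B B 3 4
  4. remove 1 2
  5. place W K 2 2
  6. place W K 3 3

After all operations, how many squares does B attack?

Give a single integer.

Op 1: place WR@(1,4)
Op 2: place WB@(1,2)
Op 3: place BB@(3,4)
Op 4: remove (1,2)
Op 5: place WK@(2,2)
Op 6: place WK@(3,3)
Per-piece attacks for B:
  BB@(3,4): attacks (4,3) (2,3) (1,2) (0,1)
Union (4 distinct): (0,1) (1,2) (2,3) (4,3)

Answer: 4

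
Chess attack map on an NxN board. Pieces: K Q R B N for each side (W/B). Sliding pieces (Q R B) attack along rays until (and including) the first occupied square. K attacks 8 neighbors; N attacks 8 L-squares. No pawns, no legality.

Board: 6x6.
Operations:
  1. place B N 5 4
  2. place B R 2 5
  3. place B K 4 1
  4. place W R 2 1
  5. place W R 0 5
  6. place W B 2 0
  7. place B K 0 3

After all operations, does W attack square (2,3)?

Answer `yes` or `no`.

Answer: yes

Derivation:
Op 1: place BN@(5,4)
Op 2: place BR@(2,5)
Op 3: place BK@(4,1)
Op 4: place WR@(2,1)
Op 5: place WR@(0,5)
Op 6: place WB@(2,0)
Op 7: place BK@(0,3)
Per-piece attacks for W:
  WR@(0,5): attacks (0,4) (0,3) (1,5) (2,5) [ray(0,-1) blocked at (0,3); ray(1,0) blocked at (2,5)]
  WB@(2,0): attacks (3,1) (4,2) (5,3) (1,1) (0,2)
  WR@(2,1): attacks (2,2) (2,3) (2,4) (2,5) (2,0) (3,1) (4,1) (1,1) (0,1) [ray(0,1) blocked at (2,5); ray(0,-1) blocked at (2,0); ray(1,0) blocked at (4,1)]
W attacks (2,3): yes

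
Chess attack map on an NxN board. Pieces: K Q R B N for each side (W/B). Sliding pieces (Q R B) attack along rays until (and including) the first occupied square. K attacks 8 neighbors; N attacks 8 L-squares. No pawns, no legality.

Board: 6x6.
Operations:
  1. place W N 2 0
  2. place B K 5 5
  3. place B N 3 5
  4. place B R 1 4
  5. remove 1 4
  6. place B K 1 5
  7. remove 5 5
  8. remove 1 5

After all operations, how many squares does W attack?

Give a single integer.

Answer: 4

Derivation:
Op 1: place WN@(2,0)
Op 2: place BK@(5,5)
Op 3: place BN@(3,5)
Op 4: place BR@(1,4)
Op 5: remove (1,4)
Op 6: place BK@(1,5)
Op 7: remove (5,5)
Op 8: remove (1,5)
Per-piece attacks for W:
  WN@(2,0): attacks (3,2) (4,1) (1,2) (0,1)
Union (4 distinct): (0,1) (1,2) (3,2) (4,1)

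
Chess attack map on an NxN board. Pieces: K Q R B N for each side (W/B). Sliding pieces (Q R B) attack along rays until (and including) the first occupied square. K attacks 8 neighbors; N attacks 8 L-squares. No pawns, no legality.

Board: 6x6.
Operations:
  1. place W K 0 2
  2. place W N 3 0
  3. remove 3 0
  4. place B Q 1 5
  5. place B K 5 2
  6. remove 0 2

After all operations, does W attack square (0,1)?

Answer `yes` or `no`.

Op 1: place WK@(0,2)
Op 2: place WN@(3,0)
Op 3: remove (3,0)
Op 4: place BQ@(1,5)
Op 5: place BK@(5,2)
Op 6: remove (0,2)
Per-piece attacks for W:
W attacks (0,1): no

Answer: no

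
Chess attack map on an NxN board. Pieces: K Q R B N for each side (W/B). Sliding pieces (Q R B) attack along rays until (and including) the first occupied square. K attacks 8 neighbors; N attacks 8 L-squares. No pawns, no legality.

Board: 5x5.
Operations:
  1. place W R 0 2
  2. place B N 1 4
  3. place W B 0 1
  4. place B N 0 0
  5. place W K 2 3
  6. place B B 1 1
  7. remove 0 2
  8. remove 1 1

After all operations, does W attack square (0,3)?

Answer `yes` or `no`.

Op 1: place WR@(0,2)
Op 2: place BN@(1,4)
Op 3: place WB@(0,1)
Op 4: place BN@(0,0)
Op 5: place WK@(2,3)
Op 6: place BB@(1,1)
Op 7: remove (0,2)
Op 8: remove (1,1)
Per-piece attacks for W:
  WB@(0,1): attacks (1,2) (2,3) (1,0) [ray(1,1) blocked at (2,3)]
  WK@(2,3): attacks (2,4) (2,2) (3,3) (1,3) (3,4) (3,2) (1,4) (1,2)
W attacks (0,3): no

Answer: no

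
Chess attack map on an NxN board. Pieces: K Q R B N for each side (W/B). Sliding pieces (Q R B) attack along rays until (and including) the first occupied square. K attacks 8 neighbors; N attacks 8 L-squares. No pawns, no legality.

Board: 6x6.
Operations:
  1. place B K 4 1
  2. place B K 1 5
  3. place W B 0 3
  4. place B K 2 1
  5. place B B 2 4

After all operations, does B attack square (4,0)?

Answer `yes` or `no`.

Op 1: place BK@(4,1)
Op 2: place BK@(1,5)
Op 3: place WB@(0,3)
Op 4: place BK@(2,1)
Op 5: place BB@(2,4)
Per-piece attacks for B:
  BK@(1,5): attacks (1,4) (2,5) (0,5) (2,4) (0,4)
  BK@(2,1): attacks (2,2) (2,0) (3,1) (1,1) (3,2) (3,0) (1,2) (1,0)
  BB@(2,4): attacks (3,5) (3,3) (4,2) (5,1) (1,5) (1,3) (0,2) [ray(-1,1) blocked at (1,5)]
  BK@(4,1): attacks (4,2) (4,0) (5,1) (3,1) (5,2) (5,0) (3,2) (3,0)
B attacks (4,0): yes

Answer: yes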